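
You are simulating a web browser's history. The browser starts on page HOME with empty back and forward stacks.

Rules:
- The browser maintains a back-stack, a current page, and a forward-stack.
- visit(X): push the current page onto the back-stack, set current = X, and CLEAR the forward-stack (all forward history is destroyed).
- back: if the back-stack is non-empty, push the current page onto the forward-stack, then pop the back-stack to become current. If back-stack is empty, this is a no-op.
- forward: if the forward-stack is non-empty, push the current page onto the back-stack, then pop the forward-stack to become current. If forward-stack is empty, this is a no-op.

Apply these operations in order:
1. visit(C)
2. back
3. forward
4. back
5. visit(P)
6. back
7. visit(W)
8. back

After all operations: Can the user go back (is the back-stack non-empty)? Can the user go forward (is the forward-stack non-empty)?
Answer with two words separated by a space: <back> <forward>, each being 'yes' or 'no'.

Answer: no yes

Derivation:
After 1 (visit(C)): cur=C back=1 fwd=0
After 2 (back): cur=HOME back=0 fwd=1
After 3 (forward): cur=C back=1 fwd=0
After 4 (back): cur=HOME back=0 fwd=1
After 5 (visit(P)): cur=P back=1 fwd=0
After 6 (back): cur=HOME back=0 fwd=1
After 7 (visit(W)): cur=W back=1 fwd=0
After 8 (back): cur=HOME back=0 fwd=1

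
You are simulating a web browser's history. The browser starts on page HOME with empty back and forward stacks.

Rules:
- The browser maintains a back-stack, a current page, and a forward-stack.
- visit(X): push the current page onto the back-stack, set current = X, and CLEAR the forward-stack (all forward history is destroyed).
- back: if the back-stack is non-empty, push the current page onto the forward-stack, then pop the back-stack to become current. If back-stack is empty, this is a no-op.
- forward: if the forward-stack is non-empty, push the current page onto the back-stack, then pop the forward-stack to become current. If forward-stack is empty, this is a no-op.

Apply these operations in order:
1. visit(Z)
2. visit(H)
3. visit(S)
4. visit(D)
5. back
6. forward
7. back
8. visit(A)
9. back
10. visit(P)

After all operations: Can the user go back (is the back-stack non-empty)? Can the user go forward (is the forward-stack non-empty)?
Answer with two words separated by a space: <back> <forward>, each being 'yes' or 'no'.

After 1 (visit(Z)): cur=Z back=1 fwd=0
After 2 (visit(H)): cur=H back=2 fwd=0
After 3 (visit(S)): cur=S back=3 fwd=0
After 4 (visit(D)): cur=D back=4 fwd=0
After 5 (back): cur=S back=3 fwd=1
After 6 (forward): cur=D back=4 fwd=0
After 7 (back): cur=S back=3 fwd=1
After 8 (visit(A)): cur=A back=4 fwd=0
After 9 (back): cur=S back=3 fwd=1
After 10 (visit(P)): cur=P back=4 fwd=0

Answer: yes no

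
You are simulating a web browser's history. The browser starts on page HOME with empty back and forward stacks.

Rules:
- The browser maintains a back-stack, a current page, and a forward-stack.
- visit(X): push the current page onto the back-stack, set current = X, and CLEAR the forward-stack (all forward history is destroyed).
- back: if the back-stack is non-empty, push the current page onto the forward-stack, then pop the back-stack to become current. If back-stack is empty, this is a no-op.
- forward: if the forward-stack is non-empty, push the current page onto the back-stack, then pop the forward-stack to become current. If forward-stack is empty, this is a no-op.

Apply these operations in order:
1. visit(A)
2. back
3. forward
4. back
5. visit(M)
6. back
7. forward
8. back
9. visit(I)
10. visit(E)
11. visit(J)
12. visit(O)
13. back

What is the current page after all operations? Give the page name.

After 1 (visit(A)): cur=A back=1 fwd=0
After 2 (back): cur=HOME back=0 fwd=1
After 3 (forward): cur=A back=1 fwd=0
After 4 (back): cur=HOME back=0 fwd=1
After 5 (visit(M)): cur=M back=1 fwd=0
After 6 (back): cur=HOME back=0 fwd=1
After 7 (forward): cur=M back=1 fwd=0
After 8 (back): cur=HOME back=0 fwd=1
After 9 (visit(I)): cur=I back=1 fwd=0
After 10 (visit(E)): cur=E back=2 fwd=0
After 11 (visit(J)): cur=J back=3 fwd=0
After 12 (visit(O)): cur=O back=4 fwd=0
After 13 (back): cur=J back=3 fwd=1

Answer: J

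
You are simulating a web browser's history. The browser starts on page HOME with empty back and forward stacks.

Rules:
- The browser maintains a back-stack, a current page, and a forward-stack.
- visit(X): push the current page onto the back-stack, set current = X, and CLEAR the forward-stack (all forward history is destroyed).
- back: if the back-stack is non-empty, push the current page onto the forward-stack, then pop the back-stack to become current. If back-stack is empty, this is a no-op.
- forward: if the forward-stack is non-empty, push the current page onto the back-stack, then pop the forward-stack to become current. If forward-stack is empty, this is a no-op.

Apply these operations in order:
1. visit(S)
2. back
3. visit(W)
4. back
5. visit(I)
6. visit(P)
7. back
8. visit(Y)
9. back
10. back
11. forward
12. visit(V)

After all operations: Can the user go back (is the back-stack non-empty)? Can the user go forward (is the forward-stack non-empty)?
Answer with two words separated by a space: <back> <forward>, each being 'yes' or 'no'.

Answer: yes no

Derivation:
After 1 (visit(S)): cur=S back=1 fwd=0
After 2 (back): cur=HOME back=0 fwd=1
After 3 (visit(W)): cur=W back=1 fwd=0
After 4 (back): cur=HOME back=0 fwd=1
After 5 (visit(I)): cur=I back=1 fwd=0
After 6 (visit(P)): cur=P back=2 fwd=0
After 7 (back): cur=I back=1 fwd=1
After 8 (visit(Y)): cur=Y back=2 fwd=0
After 9 (back): cur=I back=1 fwd=1
After 10 (back): cur=HOME back=0 fwd=2
After 11 (forward): cur=I back=1 fwd=1
After 12 (visit(V)): cur=V back=2 fwd=0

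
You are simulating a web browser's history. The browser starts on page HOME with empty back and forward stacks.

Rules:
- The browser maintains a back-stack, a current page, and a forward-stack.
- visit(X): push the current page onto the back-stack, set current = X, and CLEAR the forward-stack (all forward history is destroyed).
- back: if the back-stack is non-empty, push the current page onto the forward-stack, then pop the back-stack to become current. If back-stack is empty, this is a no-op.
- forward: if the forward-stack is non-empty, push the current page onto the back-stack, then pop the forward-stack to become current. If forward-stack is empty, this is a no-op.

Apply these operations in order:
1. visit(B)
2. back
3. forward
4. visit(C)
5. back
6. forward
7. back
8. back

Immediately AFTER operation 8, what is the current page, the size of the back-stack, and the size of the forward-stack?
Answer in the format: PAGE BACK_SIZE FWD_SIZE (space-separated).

After 1 (visit(B)): cur=B back=1 fwd=0
After 2 (back): cur=HOME back=0 fwd=1
After 3 (forward): cur=B back=1 fwd=0
After 4 (visit(C)): cur=C back=2 fwd=0
After 5 (back): cur=B back=1 fwd=1
After 6 (forward): cur=C back=2 fwd=0
After 7 (back): cur=B back=1 fwd=1
After 8 (back): cur=HOME back=0 fwd=2

HOME 0 2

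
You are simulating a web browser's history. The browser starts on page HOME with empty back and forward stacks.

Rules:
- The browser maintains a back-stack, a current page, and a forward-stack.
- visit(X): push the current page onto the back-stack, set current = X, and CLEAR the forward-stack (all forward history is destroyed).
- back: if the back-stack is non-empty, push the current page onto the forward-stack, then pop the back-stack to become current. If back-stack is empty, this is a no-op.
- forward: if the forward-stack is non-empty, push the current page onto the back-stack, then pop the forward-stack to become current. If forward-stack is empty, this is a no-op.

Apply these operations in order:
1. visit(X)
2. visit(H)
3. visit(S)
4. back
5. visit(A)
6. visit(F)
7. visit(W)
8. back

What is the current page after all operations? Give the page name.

Answer: F

Derivation:
After 1 (visit(X)): cur=X back=1 fwd=0
After 2 (visit(H)): cur=H back=2 fwd=0
After 3 (visit(S)): cur=S back=3 fwd=0
After 4 (back): cur=H back=2 fwd=1
After 5 (visit(A)): cur=A back=3 fwd=0
After 6 (visit(F)): cur=F back=4 fwd=0
After 7 (visit(W)): cur=W back=5 fwd=0
After 8 (back): cur=F back=4 fwd=1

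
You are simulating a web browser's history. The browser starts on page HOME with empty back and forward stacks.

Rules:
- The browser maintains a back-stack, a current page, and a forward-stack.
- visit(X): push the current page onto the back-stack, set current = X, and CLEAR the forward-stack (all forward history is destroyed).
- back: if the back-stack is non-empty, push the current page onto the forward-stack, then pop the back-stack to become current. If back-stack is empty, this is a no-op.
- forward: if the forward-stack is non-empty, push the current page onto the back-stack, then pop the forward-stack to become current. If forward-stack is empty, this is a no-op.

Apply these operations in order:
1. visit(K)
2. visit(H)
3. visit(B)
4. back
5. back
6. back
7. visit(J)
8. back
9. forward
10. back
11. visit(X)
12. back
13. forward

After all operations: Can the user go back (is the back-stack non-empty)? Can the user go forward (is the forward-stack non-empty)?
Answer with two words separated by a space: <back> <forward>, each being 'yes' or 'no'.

Answer: yes no

Derivation:
After 1 (visit(K)): cur=K back=1 fwd=0
After 2 (visit(H)): cur=H back=2 fwd=0
After 3 (visit(B)): cur=B back=3 fwd=0
After 4 (back): cur=H back=2 fwd=1
After 5 (back): cur=K back=1 fwd=2
After 6 (back): cur=HOME back=0 fwd=3
After 7 (visit(J)): cur=J back=1 fwd=0
After 8 (back): cur=HOME back=0 fwd=1
After 9 (forward): cur=J back=1 fwd=0
After 10 (back): cur=HOME back=0 fwd=1
After 11 (visit(X)): cur=X back=1 fwd=0
After 12 (back): cur=HOME back=0 fwd=1
After 13 (forward): cur=X back=1 fwd=0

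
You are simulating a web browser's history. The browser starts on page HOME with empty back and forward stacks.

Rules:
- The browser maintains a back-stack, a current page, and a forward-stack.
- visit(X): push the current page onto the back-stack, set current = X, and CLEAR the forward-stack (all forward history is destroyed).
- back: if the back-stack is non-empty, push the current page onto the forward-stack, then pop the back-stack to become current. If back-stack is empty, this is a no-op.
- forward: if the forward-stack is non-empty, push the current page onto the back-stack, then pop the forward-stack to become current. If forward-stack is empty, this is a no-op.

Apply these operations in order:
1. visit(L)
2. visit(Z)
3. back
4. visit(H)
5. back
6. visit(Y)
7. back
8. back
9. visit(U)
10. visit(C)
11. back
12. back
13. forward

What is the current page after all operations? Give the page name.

Answer: U

Derivation:
After 1 (visit(L)): cur=L back=1 fwd=0
After 2 (visit(Z)): cur=Z back=2 fwd=0
After 3 (back): cur=L back=1 fwd=1
After 4 (visit(H)): cur=H back=2 fwd=0
After 5 (back): cur=L back=1 fwd=1
After 6 (visit(Y)): cur=Y back=2 fwd=0
After 7 (back): cur=L back=1 fwd=1
After 8 (back): cur=HOME back=0 fwd=2
After 9 (visit(U)): cur=U back=1 fwd=0
After 10 (visit(C)): cur=C back=2 fwd=0
After 11 (back): cur=U back=1 fwd=1
After 12 (back): cur=HOME back=0 fwd=2
After 13 (forward): cur=U back=1 fwd=1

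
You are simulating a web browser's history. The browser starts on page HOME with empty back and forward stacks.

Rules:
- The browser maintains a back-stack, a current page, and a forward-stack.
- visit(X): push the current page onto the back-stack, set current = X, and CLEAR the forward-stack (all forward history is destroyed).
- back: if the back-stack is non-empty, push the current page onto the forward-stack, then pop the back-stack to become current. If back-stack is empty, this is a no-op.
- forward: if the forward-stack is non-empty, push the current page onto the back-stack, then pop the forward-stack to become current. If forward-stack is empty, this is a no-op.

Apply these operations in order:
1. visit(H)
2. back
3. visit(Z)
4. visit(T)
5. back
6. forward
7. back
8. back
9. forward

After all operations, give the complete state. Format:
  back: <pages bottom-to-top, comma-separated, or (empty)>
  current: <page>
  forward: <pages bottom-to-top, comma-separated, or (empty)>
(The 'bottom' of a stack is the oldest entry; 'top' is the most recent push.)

Answer: back: HOME
current: Z
forward: T

Derivation:
After 1 (visit(H)): cur=H back=1 fwd=0
After 2 (back): cur=HOME back=0 fwd=1
After 3 (visit(Z)): cur=Z back=1 fwd=0
After 4 (visit(T)): cur=T back=2 fwd=0
After 5 (back): cur=Z back=1 fwd=1
After 6 (forward): cur=T back=2 fwd=0
After 7 (back): cur=Z back=1 fwd=1
After 8 (back): cur=HOME back=0 fwd=2
After 9 (forward): cur=Z back=1 fwd=1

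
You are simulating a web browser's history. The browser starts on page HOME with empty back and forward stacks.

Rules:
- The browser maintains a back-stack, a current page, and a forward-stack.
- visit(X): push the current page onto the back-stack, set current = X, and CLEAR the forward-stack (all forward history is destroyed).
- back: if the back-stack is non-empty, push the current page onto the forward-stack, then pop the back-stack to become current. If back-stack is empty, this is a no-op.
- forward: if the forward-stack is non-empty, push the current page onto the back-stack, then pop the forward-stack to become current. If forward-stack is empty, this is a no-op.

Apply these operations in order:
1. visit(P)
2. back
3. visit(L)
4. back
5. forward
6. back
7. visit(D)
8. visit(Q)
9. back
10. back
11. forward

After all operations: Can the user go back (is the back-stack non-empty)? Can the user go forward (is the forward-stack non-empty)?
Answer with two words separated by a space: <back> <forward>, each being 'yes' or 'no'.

After 1 (visit(P)): cur=P back=1 fwd=0
After 2 (back): cur=HOME back=0 fwd=1
After 3 (visit(L)): cur=L back=1 fwd=0
After 4 (back): cur=HOME back=0 fwd=1
After 5 (forward): cur=L back=1 fwd=0
After 6 (back): cur=HOME back=0 fwd=1
After 7 (visit(D)): cur=D back=1 fwd=0
After 8 (visit(Q)): cur=Q back=2 fwd=0
After 9 (back): cur=D back=1 fwd=1
After 10 (back): cur=HOME back=0 fwd=2
After 11 (forward): cur=D back=1 fwd=1

Answer: yes yes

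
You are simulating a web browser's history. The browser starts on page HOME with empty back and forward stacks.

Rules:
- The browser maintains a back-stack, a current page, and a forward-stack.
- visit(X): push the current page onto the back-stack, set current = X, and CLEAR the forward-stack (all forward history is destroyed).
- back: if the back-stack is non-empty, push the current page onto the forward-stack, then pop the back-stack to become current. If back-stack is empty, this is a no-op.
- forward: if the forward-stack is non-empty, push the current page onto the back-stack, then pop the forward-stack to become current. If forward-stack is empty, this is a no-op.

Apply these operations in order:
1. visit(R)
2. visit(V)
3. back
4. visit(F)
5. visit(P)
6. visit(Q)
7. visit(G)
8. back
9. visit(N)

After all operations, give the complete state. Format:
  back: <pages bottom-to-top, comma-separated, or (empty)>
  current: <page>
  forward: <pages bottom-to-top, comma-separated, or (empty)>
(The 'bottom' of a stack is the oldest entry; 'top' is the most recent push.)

Answer: back: HOME,R,F,P,Q
current: N
forward: (empty)

Derivation:
After 1 (visit(R)): cur=R back=1 fwd=0
After 2 (visit(V)): cur=V back=2 fwd=0
After 3 (back): cur=R back=1 fwd=1
After 4 (visit(F)): cur=F back=2 fwd=0
After 5 (visit(P)): cur=P back=3 fwd=0
After 6 (visit(Q)): cur=Q back=4 fwd=0
After 7 (visit(G)): cur=G back=5 fwd=0
After 8 (back): cur=Q back=4 fwd=1
After 9 (visit(N)): cur=N back=5 fwd=0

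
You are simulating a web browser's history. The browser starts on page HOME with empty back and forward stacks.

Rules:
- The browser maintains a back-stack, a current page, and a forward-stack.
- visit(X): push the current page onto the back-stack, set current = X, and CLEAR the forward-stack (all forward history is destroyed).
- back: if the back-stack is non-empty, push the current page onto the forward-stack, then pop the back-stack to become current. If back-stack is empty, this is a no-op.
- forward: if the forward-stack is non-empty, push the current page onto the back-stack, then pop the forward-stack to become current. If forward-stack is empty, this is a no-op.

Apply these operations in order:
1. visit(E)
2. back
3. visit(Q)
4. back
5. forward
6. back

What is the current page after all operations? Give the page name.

After 1 (visit(E)): cur=E back=1 fwd=0
After 2 (back): cur=HOME back=0 fwd=1
After 3 (visit(Q)): cur=Q back=1 fwd=0
After 4 (back): cur=HOME back=0 fwd=1
After 5 (forward): cur=Q back=1 fwd=0
After 6 (back): cur=HOME back=0 fwd=1

Answer: HOME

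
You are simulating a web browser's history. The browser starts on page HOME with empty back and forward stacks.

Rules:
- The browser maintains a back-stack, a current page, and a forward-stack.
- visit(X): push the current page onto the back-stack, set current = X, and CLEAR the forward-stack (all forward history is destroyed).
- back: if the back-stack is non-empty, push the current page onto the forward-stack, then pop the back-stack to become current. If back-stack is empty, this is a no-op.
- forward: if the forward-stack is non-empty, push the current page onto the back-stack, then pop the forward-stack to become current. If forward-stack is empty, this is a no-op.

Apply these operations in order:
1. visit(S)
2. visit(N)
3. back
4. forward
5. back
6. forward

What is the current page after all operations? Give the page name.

After 1 (visit(S)): cur=S back=1 fwd=0
After 2 (visit(N)): cur=N back=2 fwd=0
After 3 (back): cur=S back=1 fwd=1
After 4 (forward): cur=N back=2 fwd=0
After 5 (back): cur=S back=1 fwd=1
After 6 (forward): cur=N back=2 fwd=0

Answer: N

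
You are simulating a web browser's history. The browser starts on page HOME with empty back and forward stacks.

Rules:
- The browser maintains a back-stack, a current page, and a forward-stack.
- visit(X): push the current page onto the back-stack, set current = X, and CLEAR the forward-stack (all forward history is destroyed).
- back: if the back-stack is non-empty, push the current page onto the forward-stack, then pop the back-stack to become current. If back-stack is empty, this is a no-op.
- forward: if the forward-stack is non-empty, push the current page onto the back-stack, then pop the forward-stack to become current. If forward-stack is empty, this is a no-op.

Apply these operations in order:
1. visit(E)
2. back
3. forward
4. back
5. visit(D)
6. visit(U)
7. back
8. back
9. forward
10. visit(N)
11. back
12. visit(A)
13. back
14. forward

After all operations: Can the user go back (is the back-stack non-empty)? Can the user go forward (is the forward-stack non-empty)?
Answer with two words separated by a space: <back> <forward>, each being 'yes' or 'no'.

Answer: yes no

Derivation:
After 1 (visit(E)): cur=E back=1 fwd=0
After 2 (back): cur=HOME back=0 fwd=1
After 3 (forward): cur=E back=1 fwd=0
After 4 (back): cur=HOME back=0 fwd=1
After 5 (visit(D)): cur=D back=1 fwd=0
After 6 (visit(U)): cur=U back=2 fwd=0
After 7 (back): cur=D back=1 fwd=1
After 8 (back): cur=HOME back=0 fwd=2
After 9 (forward): cur=D back=1 fwd=1
After 10 (visit(N)): cur=N back=2 fwd=0
After 11 (back): cur=D back=1 fwd=1
After 12 (visit(A)): cur=A back=2 fwd=0
After 13 (back): cur=D back=1 fwd=1
After 14 (forward): cur=A back=2 fwd=0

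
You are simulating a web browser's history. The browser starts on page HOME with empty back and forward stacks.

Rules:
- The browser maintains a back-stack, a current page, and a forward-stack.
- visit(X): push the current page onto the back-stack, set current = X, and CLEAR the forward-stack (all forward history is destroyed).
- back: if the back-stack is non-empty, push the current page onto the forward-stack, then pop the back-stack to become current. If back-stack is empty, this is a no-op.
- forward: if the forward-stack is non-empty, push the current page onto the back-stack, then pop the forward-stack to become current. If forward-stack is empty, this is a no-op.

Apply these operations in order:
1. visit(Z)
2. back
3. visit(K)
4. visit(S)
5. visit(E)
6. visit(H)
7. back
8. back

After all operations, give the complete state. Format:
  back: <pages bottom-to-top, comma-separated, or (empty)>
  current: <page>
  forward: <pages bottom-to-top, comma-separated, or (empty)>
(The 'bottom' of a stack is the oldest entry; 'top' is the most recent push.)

After 1 (visit(Z)): cur=Z back=1 fwd=0
After 2 (back): cur=HOME back=0 fwd=1
After 3 (visit(K)): cur=K back=1 fwd=0
After 4 (visit(S)): cur=S back=2 fwd=0
After 5 (visit(E)): cur=E back=3 fwd=0
After 6 (visit(H)): cur=H back=4 fwd=0
After 7 (back): cur=E back=3 fwd=1
After 8 (back): cur=S back=2 fwd=2

Answer: back: HOME,K
current: S
forward: H,E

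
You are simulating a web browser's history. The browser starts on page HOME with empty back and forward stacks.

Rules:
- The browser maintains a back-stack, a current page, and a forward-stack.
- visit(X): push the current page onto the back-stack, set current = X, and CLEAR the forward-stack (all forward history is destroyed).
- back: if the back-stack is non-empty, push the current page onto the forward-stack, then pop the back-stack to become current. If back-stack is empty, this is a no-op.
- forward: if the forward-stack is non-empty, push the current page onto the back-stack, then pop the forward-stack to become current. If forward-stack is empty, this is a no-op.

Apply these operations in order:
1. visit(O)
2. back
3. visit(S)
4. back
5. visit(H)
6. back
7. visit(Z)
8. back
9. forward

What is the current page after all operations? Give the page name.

After 1 (visit(O)): cur=O back=1 fwd=0
After 2 (back): cur=HOME back=0 fwd=1
After 3 (visit(S)): cur=S back=1 fwd=0
After 4 (back): cur=HOME back=0 fwd=1
After 5 (visit(H)): cur=H back=1 fwd=0
After 6 (back): cur=HOME back=0 fwd=1
After 7 (visit(Z)): cur=Z back=1 fwd=0
After 8 (back): cur=HOME back=0 fwd=1
After 9 (forward): cur=Z back=1 fwd=0

Answer: Z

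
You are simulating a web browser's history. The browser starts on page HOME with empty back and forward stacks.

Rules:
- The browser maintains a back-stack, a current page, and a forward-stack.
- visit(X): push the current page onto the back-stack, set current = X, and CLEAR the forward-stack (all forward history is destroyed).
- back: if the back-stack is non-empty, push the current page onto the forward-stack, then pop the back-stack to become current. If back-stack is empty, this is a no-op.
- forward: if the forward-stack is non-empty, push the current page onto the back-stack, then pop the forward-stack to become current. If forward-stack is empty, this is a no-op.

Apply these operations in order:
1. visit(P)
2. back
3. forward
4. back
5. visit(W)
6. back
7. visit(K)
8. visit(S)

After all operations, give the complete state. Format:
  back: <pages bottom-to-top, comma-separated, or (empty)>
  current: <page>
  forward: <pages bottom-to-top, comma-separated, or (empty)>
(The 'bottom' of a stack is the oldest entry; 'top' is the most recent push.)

After 1 (visit(P)): cur=P back=1 fwd=0
After 2 (back): cur=HOME back=0 fwd=1
After 3 (forward): cur=P back=1 fwd=0
After 4 (back): cur=HOME back=0 fwd=1
After 5 (visit(W)): cur=W back=1 fwd=0
After 6 (back): cur=HOME back=0 fwd=1
After 7 (visit(K)): cur=K back=1 fwd=0
After 8 (visit(S)): cur=S back=2 fwd=0

Answer: back: HOME,K
current: S
forward: (empty)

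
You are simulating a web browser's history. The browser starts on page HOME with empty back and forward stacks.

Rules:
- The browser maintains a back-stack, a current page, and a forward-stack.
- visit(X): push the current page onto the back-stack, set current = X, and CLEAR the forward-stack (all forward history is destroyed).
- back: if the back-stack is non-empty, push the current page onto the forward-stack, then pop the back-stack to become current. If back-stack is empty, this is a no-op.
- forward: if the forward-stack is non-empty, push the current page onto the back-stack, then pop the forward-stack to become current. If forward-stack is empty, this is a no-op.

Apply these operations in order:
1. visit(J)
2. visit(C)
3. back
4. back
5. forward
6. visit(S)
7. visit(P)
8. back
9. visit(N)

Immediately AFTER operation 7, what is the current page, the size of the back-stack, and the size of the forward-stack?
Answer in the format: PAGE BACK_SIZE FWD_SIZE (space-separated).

After 1 (visit(J)): cur=J back=1 fwd=0
After 2 (visit(C)): cur=C back=2 fwd=0
After 3 (back): cur=J back=1 fwd=1
After 4 (back): cur=HOME back=0 fwd=2
After 5 (forward): cur=J back=1 fwd=1
After 6 (visit(S)): cur=S back=2 fwd=0
After 7 (visit(P)): cur=P back=3 fwd=0

P 3 0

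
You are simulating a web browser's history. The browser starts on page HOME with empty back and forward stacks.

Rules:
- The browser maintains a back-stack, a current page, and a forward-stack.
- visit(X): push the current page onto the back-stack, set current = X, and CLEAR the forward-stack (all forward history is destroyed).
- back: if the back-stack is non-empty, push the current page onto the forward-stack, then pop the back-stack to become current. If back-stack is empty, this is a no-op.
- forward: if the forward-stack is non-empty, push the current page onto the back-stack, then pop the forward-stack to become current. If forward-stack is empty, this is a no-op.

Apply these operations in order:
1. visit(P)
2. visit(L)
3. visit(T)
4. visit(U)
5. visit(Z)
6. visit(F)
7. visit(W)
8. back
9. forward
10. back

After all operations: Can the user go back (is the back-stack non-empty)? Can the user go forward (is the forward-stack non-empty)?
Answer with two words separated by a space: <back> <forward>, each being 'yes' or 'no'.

Answer: yes yes

Derivation:
After 1 (visit(P)): cur=P back=1 fwd=0
After 2 (visit(L)): cur=L back=2 fwd=0
After 3 (visit(T)): cur=T back=3 fwd=0
After 4 (visit(U)): cur=U back=4 fwd=0
After 5 (visit(Z)): cur=Z back=5 fwd=0
After 6 (visit(F)): cur=F back=6 fwd=0
After 7 (visit(W)): cur=W back=7 fwd=0
After 8 (back): cur=F back=6 fwd=1
After 9 (forward): cur=W back=7 fwd=0
After 10 (back): cur=F back=6 fwd=1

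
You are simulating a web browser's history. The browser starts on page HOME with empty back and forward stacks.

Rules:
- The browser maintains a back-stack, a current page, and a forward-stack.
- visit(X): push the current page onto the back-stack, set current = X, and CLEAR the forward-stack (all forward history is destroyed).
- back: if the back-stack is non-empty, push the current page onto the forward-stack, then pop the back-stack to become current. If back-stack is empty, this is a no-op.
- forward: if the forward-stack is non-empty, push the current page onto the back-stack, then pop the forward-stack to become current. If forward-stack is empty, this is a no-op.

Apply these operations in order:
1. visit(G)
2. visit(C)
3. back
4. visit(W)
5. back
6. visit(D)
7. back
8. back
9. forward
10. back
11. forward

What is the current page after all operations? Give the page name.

After 1 (visit(G)): cur=G back=1 fwd=0
After 2 (visit(C)): cur=C back=2 fwd=0
After 3 (back): cur=G back=1 fwd=1
After 4 (visit(W)): cur=W back=2 fwd=0
After 5 (back): cur=G back=1 fwd=1
After 6 (visit(D)): cur=D back=2 fwd=0
After 7 (back): cur=G back=1 fwd=1
After 8 (back): cur=HOME back=0 fwd=2
After 9 (forward): cur=G back=1 fwd=1
After 10 (back): cur=HOME back=0 fwd=2
After 11 (forward): cur=G back=1 fwd=1

Answer: G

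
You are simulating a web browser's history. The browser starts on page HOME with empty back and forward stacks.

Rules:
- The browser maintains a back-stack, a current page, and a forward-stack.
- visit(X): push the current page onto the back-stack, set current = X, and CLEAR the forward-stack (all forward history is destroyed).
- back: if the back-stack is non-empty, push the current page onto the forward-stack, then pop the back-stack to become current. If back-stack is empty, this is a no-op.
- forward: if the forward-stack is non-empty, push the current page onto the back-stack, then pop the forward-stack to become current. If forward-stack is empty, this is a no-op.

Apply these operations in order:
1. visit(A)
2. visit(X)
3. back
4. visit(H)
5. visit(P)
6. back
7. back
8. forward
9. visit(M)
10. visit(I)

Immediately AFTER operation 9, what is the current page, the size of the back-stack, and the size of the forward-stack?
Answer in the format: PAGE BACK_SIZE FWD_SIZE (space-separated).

After 1 (visit(A)): cur=A back=1 fwd=0
After 2 (visit(X)): cur=X back=2 fwd=0
After 3 (back): cur=A back=1 fwd=1
After 4 (visit(H)): cur=H back=2 fwd=0
After 5 (visit(P)): cur=P back=3 fwd=0
After 6 (back): cur=H back=2 fwd=1
After 7 (back): cur=A back=1 fwd=2
After 8 (forward): cur=H back=2 fwd=1
After 9 (visit(M)): cur=M back=3 fwd=0

M 3 0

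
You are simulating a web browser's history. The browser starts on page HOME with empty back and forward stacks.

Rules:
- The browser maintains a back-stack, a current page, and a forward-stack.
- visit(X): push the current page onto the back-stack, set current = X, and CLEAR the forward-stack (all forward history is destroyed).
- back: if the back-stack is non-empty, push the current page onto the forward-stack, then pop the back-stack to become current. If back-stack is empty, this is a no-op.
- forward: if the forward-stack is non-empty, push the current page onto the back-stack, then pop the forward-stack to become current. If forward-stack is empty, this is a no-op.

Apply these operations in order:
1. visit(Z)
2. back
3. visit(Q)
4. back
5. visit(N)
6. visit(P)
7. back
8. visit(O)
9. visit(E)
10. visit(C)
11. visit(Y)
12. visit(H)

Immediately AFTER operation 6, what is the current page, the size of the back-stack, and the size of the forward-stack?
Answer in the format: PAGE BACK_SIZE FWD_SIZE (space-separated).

After 1 (visit(Z)): cur=Z back=1 fwd=0
After 2 (back): cur=HOME back=0 fwd=1
After 3 (visit(Q)): cur=Q back=1 fwd=0
After 4 (back): cur=HOME back=0 fwd=1
After 5 (visit(N)): cur=N back=1 fwd=0
After 6 (visit(P)): cur=P back=2 fwd=0

P 2 0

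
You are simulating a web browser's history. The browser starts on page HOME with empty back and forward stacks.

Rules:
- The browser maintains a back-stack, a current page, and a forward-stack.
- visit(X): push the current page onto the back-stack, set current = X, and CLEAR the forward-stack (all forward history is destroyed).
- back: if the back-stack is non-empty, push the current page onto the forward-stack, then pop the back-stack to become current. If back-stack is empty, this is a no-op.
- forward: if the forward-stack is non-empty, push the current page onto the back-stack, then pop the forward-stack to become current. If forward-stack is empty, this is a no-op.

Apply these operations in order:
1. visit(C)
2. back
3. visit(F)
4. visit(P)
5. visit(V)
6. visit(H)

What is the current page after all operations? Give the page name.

After 1 (visit(C)): cur=C back=1 fwd=0
After 2 (back): cur=HOME back=0 fwd=1
After 3 (visit(F)): cur=F back=1 fwd=0
After 4 (visit(P)): cur=P back=2 fwd=0
After 5 (visit(V)): cur=V back=3 fwd=0
After 6 (visit(H)): cur=H back=4 fwd=0

Answer: H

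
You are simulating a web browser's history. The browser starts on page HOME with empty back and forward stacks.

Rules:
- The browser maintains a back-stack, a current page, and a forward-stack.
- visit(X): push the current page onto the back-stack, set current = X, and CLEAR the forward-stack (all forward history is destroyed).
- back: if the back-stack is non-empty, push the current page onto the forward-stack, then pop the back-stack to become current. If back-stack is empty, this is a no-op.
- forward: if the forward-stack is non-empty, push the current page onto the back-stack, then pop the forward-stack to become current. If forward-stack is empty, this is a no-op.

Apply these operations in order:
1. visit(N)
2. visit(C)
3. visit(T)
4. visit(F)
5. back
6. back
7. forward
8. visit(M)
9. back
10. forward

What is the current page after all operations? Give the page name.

After 1 (visit(N)): cur=N back=1 fwd=0
After 2 (visit(C)): cur=C back=2 fwd=0
After 3 (visit(T)): cur=T back=3 fwd=0
After 4 (visit(F)): cur=F back=4 fwd=0
After 5 (back): cur=T back=3 fwd=1
After 6 (back): cur=C back=2 fwd=2
After 7 (forward): cur=T back=3 fwd=1
After 8 (visit(M)): cur=M back=4 fwd=0
After 9 (back): cur=T back=3 fwd=1
After 10 (forward): cur=M back=4 fwd=0

Answer: M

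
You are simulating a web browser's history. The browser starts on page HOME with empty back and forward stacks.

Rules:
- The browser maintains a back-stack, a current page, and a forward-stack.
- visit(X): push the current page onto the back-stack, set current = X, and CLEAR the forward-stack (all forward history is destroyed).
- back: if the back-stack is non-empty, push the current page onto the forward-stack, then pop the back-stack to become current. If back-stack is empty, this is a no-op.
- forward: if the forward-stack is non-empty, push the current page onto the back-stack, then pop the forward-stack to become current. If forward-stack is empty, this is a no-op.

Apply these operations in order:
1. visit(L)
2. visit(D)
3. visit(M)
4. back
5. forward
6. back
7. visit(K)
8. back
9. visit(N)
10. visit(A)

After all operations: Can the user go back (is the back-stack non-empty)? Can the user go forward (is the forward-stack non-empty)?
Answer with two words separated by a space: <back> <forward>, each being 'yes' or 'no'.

After 1 (visit(L)): cur=L back=1 fwd=0
After 2 (visit(D)): cur=D back=2 fwd=0
After 3 (visit(M)): cur=M back=3 fwd=0
After 4 (back): cur=D back=2 fwd=1
After 5 (forward): cur=M back=3 fwd=0
After 6 (back): cur=D back=2 fwd=1
After 7 (visit(K)): cur=K back=3 fwd=0
After 8 (back): cur=D back=2 fwd=1
After 9 (visit(N)): cur=N back=3 fwd=0
After 10 (visit(A)): cur=A back=4 fwd=0

Answer: yes no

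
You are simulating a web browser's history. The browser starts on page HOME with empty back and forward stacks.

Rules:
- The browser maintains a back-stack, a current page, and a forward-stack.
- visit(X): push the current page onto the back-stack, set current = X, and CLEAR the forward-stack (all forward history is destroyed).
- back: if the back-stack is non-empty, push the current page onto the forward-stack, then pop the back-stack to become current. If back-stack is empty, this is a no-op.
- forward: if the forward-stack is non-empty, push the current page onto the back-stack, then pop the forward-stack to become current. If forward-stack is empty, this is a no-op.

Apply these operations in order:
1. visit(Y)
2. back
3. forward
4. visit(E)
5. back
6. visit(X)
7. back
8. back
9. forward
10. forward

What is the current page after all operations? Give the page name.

Answer: X

Derivation:
After 1 (visit(Y)): cur=Y back=1 fwd=0
After 2 (back): cur=HOME back=0 fwd=1
After 3 (forward): cur=Y back=1 fwd=0
After 4 (visit(E)): cur=E back=2 fwd=0
After 5 (back): cur=Y back=1 fwd=1
After 6 (visit(X)): cur=X back=2 fwd=0
After 7 (back): cur=Y back=1 fwd=1
After 8 (back): cur=HOME back=0 fwd=2
After 9 (forward): cur=Y back=1 fwd=1
After 10 (forward): cur=X back=2 fwd=0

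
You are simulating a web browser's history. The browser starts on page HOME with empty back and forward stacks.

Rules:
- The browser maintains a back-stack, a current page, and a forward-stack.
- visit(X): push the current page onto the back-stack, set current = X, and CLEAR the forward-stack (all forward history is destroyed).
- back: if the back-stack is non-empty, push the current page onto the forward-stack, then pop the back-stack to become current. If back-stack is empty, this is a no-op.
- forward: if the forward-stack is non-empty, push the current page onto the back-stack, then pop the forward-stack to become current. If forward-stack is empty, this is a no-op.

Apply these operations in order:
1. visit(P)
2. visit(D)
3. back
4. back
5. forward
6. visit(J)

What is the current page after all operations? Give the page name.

Answer: J

Derivation:
After 1 (visit(P)): cur=P back=1 fwd=0
After 2 (visit(D)): cur=D back=2 fwd=0
After 3 (back): cur=P back=1 fwd=1
After 4 (back): cur=HOME back=0 fwd=2
After 5 (forward): cur=P back=1 fwd=1
After 6 (visit(J)): cur=J back=2 fwd=0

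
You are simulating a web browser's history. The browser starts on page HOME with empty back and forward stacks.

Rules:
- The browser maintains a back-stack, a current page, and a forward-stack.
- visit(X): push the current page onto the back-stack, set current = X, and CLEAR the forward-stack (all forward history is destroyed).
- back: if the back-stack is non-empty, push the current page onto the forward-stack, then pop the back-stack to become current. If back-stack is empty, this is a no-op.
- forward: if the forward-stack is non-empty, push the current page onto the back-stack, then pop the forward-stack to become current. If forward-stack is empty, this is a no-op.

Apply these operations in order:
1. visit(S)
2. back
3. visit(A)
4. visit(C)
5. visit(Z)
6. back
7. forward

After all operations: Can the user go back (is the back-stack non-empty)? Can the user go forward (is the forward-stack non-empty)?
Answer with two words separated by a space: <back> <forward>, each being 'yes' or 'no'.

After 1 (visit(S)): cur=S back=1 fwd=0
After 2 (back): cur=HOME back=0 fwd=1
After 3 (visit(A)): cur=A back=1 fwd=0
After 4 (visit(C)): cur=C back=2 fwd=0
After 5 (visit(Z)): cur=Z back=3 fwd=0
After 6 (back): cur=C back=2 fwd=1
After 7 (forward): cur=Z back=3 fwd=0

Answer: yes no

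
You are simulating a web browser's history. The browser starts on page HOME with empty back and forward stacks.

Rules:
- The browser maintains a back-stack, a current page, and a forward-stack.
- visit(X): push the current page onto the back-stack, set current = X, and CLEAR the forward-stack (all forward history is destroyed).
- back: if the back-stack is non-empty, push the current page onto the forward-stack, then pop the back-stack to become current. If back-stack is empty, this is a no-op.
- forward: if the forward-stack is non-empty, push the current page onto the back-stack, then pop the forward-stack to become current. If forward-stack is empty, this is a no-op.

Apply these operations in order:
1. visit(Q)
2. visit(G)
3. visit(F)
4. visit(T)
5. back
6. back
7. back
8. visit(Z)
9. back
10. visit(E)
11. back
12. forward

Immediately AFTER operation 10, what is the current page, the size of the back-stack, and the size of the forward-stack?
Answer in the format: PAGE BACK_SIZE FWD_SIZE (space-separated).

After 1 (visit(Q)): cur=Q back=1 fwd=0
After 2 (visit(G)): cur=G back=2 fwd=0
After 3 (visit(F)): cur=F back=3 fwd=0
After 4 (visit(T)): cur=T back=4 fwd=0
After 5 (back): cur=F back=3 fwd=1
After 6 (back): cur=G back=2 fwd=2
After 7 (back): cur=Q back=1 fwd=3
After 8 (visit(Z)): cur=Z back=2 fwd=0
After 9 (back): cur=Q back=1 fwd=1
After 10 (visit(E)): cur=E back=2 fwd=0

E 2 0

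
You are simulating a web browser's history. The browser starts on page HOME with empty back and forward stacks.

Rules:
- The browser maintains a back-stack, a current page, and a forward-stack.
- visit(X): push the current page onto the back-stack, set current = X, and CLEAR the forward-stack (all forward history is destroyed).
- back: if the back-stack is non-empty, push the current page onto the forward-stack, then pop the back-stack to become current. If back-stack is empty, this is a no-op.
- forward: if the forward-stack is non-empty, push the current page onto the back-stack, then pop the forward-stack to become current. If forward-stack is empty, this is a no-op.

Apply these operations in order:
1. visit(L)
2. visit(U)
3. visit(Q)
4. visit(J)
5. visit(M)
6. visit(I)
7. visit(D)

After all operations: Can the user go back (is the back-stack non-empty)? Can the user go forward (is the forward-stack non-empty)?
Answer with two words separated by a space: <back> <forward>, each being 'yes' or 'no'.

Answer: yes no

Derivation:
After 1 (visit(L)): cur=L back=1 fwd=0
After 2 (visit(U)): cur=U back=2 fwd=0
After 3 (visit(Q)): cur=Q back=3 fwd=0
After 4 (visit(J)): cur=J back=4 fwd=0
After 5 (visit(M)): cur=M back=5 fwd=0
After 6 (visit(I)): cur=I back=6 fwd=0
After 7 (visit(D)): cur=D back=7 fwd=0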